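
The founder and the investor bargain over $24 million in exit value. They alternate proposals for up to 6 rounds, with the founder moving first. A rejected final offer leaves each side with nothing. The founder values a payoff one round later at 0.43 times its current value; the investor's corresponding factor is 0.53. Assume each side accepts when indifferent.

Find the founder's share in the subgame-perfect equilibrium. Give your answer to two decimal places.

14.44

Round 6 (the investor proposes): the founder will accept anything ≥ 0, so the investor offers 0 and keeps 24.
Round 5 (the founder proposes): the investor can get 24 next round, worth 0.53 × 24 = 12.72 now. The founder offers 12.72 and keeps 24 − 12.72 = 11.28.
Round 4 (the investor proposes): the founder can get 11.28 next round, worth 0.43 × 11.28 = 4.8504 now, so the investor offers 4.8504, keeping 19.1496.
Round 3 (the founder proposes): the investor can get 19.1496 next round, worth 0.53 × 19.1496 = 10.149288 now, so the founder offers 10.149288, keeping 13.850712.
Round 2 (the investor proposes): the founder can get 13.850712 next round, worth 0.43 × 13.850712 = 5.95580616 now; the investor offers that and keeps 18.04419384.
Round 1 (the founder proposes): the investor can get 18.04419384 next round, worth 0.53 × 18.04419384 = 9.5634227352 now. The founder offers 9.5634227352 and keeps 24 − 9.5634227352 = 14.4365772648.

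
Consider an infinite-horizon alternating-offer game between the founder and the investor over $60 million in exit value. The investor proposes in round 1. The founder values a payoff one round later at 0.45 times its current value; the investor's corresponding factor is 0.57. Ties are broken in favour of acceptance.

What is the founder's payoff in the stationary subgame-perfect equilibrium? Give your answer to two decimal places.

In a stationary SPE each proposer offers the other exactly their discounted continuation value.
If the investor keeps x when proposing and the founder keeps y when proposing, then x = 60 − 0.45y and y = 60 − 0.57x.
Solving: x = 60(1 − 0.45) / (1 − 0.57·0.45) = 33 / 0.7435 ≈ 44.3847.
The founder gets 60 − 44.3847 ≈ 15.6153.

15.62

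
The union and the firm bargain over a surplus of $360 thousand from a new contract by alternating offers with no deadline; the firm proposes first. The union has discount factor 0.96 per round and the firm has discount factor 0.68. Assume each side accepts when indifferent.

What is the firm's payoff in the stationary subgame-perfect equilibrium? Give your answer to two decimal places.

In a stationary SPE each proposer offers the other exactly their discounted continuation value.
If the firm keeps x when proposing and the union keeps y when proposing, then x = 360 − 0.96y and y = 360 − 0.68x.
Solving: x = 360(1 − 0.96) / (1 − 0.68·0.96) = 14.4 / 0.3472 ≈ 41.4747.
The union gets 360 − 41.4747 ≈ 318.5253.

41.47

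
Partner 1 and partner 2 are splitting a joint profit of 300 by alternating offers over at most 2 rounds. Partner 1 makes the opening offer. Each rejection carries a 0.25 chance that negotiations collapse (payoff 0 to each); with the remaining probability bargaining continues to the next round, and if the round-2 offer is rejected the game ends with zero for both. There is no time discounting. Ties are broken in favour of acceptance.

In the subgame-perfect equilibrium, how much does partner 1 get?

75

Round 2 (partner 2 proposes): partner 1 will accept anything ≥ 0, so partner 2 offers 0 and keeps 300.
Round 1 (partner 1 proposes): rejecting gives partner 2 an expected 0.75 × 300 = 225, so partner 1 offers 225, keeping 75.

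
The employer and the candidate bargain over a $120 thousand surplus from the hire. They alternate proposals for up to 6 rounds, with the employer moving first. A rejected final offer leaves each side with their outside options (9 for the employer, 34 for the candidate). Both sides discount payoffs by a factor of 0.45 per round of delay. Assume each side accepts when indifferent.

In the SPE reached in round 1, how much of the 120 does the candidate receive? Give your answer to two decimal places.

Round 6 (the candidate proposes): the employer gets 9 if talks fail, so the candidate offers 9 and keeps 111.
Round 5 (the employer proposes): the candidate can get 111 next round, worth 0.45 × 111 = 49.95 now; the employer offers that and keeps 70.05.
Round 4 (the candidate proposes): the employer can get 70.05 next round, worth 0.45 × 70.05 = 31.5225 now; the candidate offers that and keeps 88.4775.
Round 3 (the employer proposes): the candidate can get 88.4775 next round, worth 0.45 × 88.4775 = 39.814875 now. The employer offers 39.814875 and keeps 120 − 39.814875 = 80.185125.
Round 2 (the candidate proposes): the employer can get 80.185125 next round, worth 0.45 × 80.185125 = 36.08330625 now; the candidate offers that and keeps 83.91669375.
Round 1 (the employer proposes): the candidate can get 83.91669375 next round, worth 0.45 × 83.91669375 = 37.7625121875 now, so the employer offers 37.7625121875, keeping 82.2374878125.

37.76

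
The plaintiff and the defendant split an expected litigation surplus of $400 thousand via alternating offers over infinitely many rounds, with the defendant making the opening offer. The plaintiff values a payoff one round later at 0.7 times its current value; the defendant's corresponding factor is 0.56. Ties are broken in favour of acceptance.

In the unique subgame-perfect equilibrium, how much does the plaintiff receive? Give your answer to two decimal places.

202.63

In a stationary SPE each proposer offers the other exactly their discounted continuation value.
If the defendant keeps x when proposing and the plaintiff keeps y when proposing, then x = 400 − 0.7y and y = 400 − 0.56x.
Solving: x = 400(1 − 0.7) / (1 − 0.56·0.7) = 120 / 0.608 ≈ 197.3684.
The plaintiff gets 400 − 197.3684 ≈ 202.6316.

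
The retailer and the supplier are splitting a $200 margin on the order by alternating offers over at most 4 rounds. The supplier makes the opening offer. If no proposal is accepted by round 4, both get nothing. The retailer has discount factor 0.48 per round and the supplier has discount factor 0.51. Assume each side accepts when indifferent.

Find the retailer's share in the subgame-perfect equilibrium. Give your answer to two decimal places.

By backward induction:
Round 4 (the retailer proposes): rejection yields 0 for the supplier; the retailer offers 0 and keeps 200.
Round 3 (the supplier proposes): the retailer can get 200 next round, worth 0.48 × 200 = 96 now; the supplier offers that and keeps 104.
Round 2 (the retailer proposes): the supplier can get 104 next round, worth 0.51 × 104 = 53.04 now; the retailer offers that and keeps 146.96.
Round 1 (the supplier proposes): the retailer can get 146.96 next round, worth 0.48 × 146.96 = 70.5408 now, so the supplier offers 70.5408, keeping 129.4592.

70.54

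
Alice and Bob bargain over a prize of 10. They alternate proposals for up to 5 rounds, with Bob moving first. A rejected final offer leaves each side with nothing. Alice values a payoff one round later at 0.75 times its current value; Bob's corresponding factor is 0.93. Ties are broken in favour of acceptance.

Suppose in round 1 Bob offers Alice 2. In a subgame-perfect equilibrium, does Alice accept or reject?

Accept

Round 5 (Bob proposes): rejection yields 0 for Alice; Bob offers 0 and keeps 10.
Round 4 (Alice proposes): Bob can get 10 next round, worth 0.93 × 10 = 9.3 now, so Alice offers 9.3, keeping 0.7.
Round 3 (Bob proposes): Alice can get 0.7 next round, worth 0.75 × 0.7 = 0.525 now. Bob offers 0.525 and keeps 10 − 0.525 = 9.475.
Round 2 (Alice proposes): Bob can get 9.475 next round, worth 0.93 × 9.475 = 8.81175 now, so Alice offers 8.81175, keeping 1.18825.
So by rejecting in round 1, Alice gets 1.18825 next round, worth 0.75 × 1.18825 = 0.8911875 now.
Offer 2 ≥ 0.8911875, so Alice accepts.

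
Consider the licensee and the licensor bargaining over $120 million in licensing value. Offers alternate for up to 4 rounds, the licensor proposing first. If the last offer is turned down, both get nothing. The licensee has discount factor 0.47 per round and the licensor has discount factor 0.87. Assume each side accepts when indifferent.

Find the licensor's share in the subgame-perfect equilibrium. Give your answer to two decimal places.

Round 4 (the licensee proposes): rejection yields 0 for the licensor; the licensee offers 0 and keeps 120.
Round 3 (the licensor proposes): the licensee can get 120 next round, worth 0.47 × 120 = 56.4 now. The licensor offers 56.4 and keeps 120 − 56.4 = 63.6.
Round 2 (the licensee proposes): the licensor can get 63.6 next round, worth 0.87 × 63.6 = 55.332 now, so the licensee offers 55.332, keeping 64.668.
Round 1 (the licensor proposes): the licensee can get 64.668 next round, worth 0.47 × 64.668 = 30.39396 now; the licensor offers that and keeps 89.60604.

89.61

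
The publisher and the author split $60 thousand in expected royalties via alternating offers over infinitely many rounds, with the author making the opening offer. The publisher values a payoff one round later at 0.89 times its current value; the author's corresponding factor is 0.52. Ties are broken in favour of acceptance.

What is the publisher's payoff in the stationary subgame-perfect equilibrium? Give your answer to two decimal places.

When the author proposes, the publisher accepts any offer worth at least 0.89 times what the publisher would get by proposing next round; and vice versa.
This gives x = 60 − 0.89y and y = 60 − 0.52x, where x and y are each side's share when it proposes.
Hence (1 − 0.89·0.52)x = 60(1 − 0.89), i.e. 0.5372·x = 6.6.
x ≈ 12.2859; the publisher's share is 60 − x ≈ 47.7141.

47.71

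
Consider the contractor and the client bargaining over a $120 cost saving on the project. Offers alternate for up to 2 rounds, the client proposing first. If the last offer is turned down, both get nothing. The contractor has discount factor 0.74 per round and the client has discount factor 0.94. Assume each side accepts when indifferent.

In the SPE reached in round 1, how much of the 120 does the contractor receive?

Round 2 (the contractor proposes): rejection yields 0 for the client; the contractor offers 0 and keeps 120.
Round 1 (the client proposes): the contractor can get 120 next round, worth 0.74 × 120 = 88.8 now, so the client offers 88.8, keeping 31.2.

88.8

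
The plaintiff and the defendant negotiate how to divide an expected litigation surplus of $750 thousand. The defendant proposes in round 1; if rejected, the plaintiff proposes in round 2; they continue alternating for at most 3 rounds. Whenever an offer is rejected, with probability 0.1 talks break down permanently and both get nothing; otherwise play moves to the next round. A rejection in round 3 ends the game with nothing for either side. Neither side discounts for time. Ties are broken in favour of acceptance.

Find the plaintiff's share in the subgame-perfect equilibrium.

By backward induction:
Round 3 (the defendant proposes): rejection yields 0 for the plaintiff; the defendant offers 0 and keeps 750.
Round 2 (the plaintiff proposes): rejecting gives the defendant an expected 0.9 × 750 = 675, so the plaintiff offers 675, keeping 75.
Round 1 (the defendant proposes): rejecting gives the plaintiff an expected 0.9 × 75 = 67.5, so the defendant offers 67.5, keeping 682.5.

67.5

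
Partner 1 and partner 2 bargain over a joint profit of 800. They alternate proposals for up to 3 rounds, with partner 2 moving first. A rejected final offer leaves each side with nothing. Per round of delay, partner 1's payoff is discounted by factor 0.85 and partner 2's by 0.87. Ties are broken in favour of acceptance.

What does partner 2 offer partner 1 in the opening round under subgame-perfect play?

Work backward from the last round.
Round 3 (partner 2 proposes): partner 1 will accept anything ≥ 0, so partner 2 offers 0 and keeps 800.
Round 2 (partner 1 proposes): partner 2 can get 800 next round, worth 0.87 × 800 = 696 now, so partner 1 offers 696, keeping 104.
Round 1 (partner 2 proposes): partner 1 can get 104 next round, worth 0.85 × 104 = 88.4 now; partner 2 offers that and keeps 711.6.

88.4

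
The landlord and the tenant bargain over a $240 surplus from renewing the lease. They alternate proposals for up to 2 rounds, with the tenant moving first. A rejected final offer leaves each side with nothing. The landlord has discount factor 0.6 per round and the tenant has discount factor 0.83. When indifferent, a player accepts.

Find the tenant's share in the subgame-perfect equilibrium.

96

Work backward from the last round.
Round 2 (the landlord proposes): the tenant will accept anything ≥ 0, so the landlord offers 0 and keeps 240.
Round 1 (the tenant proposes): the landlord can get 240 next round, worth 0.6 × 240 = 144 now, so the tenant offers 144, keeping 96.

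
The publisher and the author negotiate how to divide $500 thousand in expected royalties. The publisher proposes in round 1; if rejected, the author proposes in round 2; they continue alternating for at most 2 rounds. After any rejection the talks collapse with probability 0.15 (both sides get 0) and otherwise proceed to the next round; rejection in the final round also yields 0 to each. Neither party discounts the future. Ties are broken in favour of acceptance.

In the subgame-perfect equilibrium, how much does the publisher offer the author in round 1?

425

Round 2 (the author proposes): the publisher will accept anything ≥ 0, so the author offers 0 and keeps 500.
Round 1 (the publisher proposes): rejecting gives the author an expected 0.85 × 500 = 425; the publisher offers that and keeps 75.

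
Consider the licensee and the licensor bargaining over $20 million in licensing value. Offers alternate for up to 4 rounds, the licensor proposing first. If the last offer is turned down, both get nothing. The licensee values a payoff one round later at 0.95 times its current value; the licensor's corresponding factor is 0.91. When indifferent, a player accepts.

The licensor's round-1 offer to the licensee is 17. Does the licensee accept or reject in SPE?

Round 4 (the licensee proposes): the licensor will accept anything ≥ 0, so the licensee offers 0 and keeps 20.
Round 3 (the licensor proposes): the licensee can get 20 next round, worth 0.95 × 20 = 19 now. The licensor offers 19 and keeps 20 − 19 = 1.
Round 2 (the licensee proposes): the licensor can get 1 next round, worth 0.91 × 1 = 0.91 now. The licensee offers 0.91 and keeps 20 − 0.91 = 19.09.
So by rejecting in round 1, the licensee gets 19.09 next round, worth 0.95 × 19.09 = 18.1355 now.
Offer 17 < 18.1355, so the licensee rejects.

Reject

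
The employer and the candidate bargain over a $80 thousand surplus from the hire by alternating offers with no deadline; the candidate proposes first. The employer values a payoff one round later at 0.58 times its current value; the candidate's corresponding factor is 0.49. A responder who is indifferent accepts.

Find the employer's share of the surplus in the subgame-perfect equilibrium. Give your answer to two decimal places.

33.06

In a stationary SPE each proposer offers the other exactly their discounted continuation value.
If the candidate keeps x when proposing and the employer keeps y when proposing, then x = 80 − 0.58y and y = 80 − 0.49x.
Solving: x = 80(1 − 0.58) / (1 − 0.49·0.58) = 33.6 / 0.7158 ≈ 46.9405.
The employer gets 80 − 46.9405 ≈ 33.0595.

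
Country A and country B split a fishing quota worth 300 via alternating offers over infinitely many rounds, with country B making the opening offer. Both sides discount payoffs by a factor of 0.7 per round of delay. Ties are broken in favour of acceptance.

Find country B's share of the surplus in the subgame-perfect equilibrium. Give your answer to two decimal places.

176.47

In a stationary SPE each proposer offers the other exactly their discounted continuation value.
If country B keeps x when proposing and country A keeps y when proposing, then x = 300 − 0.7y and y = 300 − 0.7x.
Solving: x = 300(1 − 0.7) / (1 − 0.7·0.7) = 90 / 0.51 ≈ 176.4706.
Country A gets 300 − 176.4706 ≈ 123.5294.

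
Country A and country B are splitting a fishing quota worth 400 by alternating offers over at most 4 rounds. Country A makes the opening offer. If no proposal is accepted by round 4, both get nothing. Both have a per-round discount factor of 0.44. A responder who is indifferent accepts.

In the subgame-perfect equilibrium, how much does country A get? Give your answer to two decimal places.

Work backward from the last round.
Round 4 (country B proposes): country A will accept anything ≥ 0, so country B offers 0 and keeps 400.
Round 3 (country A proposes): country B can get 400 next round, worth 0.44 × 400 = 176 now; country A offers that and keeps 224.
Round 2 (country B proposes): country A can get 224 next round, worth 0.44 × 224 = 98.56 now, so country B offers 98.56, keeping 301.44.
Round 1 (country A proposes): country B can get 301.44 next round, worth 0.44 × 301.44 = 132.6336 now. Country A offers 132.6336 and keeps 400 − 132.6336 = 267.3664.

267.37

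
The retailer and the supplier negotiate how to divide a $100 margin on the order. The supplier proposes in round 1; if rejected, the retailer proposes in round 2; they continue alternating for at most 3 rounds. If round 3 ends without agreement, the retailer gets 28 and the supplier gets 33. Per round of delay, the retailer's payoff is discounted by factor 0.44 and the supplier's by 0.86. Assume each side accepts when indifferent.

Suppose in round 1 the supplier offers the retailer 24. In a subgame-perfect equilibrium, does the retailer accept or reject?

Accept

Round 3 (the supplier proposes): the retailer gets 28 if talks fail, so the supplier offers 28 and keeps 72.
Round 2 (the retailer proposes): the supplier can get 72 next round, worth 0.86 × 72 = 61.92 now. The retailer offers 61.92 and keeps 100 − 61.92 = 38.08.
So by rejecting in round 1, the retailer gets 38.08 next round, worth 0.44 × 38.08 = 16.7552 now.
Offer 24 ≥ 16.7552, so the retailer accepts.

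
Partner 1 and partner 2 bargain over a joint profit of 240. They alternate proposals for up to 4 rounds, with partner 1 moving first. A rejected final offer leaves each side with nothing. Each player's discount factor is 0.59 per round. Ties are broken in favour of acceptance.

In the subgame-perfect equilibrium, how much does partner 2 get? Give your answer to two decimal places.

Round 4 (partner 2 proposes): rejection yields 0 for partner 1; partner 2 offers 0 and keeps 240.
Round 3 (partner 1 proposes): partner 2 can get 240 next round, worth 0.59 × 240 = 141.6 now. Partner 1 offers 141.6 and keeps 240 − 141.6 = 98.4.
Round 2 (partner 2 proposes): partner 1 can get 98.4 next round, worth 0.59 × 98.4 = 58.056 now, so partner 2 offers 58.056, keeping 181.944.
Round 1 (partner 1 proposes): partner 2 can get 181.944 next round, worth 0.59 × 181.944 = 107.34696 now. Partner 1 offers 107.34696 and keeps 240 − 107.34696 = 132.65304.

107.35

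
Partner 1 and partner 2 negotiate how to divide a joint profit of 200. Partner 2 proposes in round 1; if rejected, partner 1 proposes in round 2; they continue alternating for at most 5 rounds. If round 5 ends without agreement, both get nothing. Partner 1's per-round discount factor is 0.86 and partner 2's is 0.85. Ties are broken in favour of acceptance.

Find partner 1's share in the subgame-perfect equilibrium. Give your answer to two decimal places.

By backward induction:
Round 5 (partner 2 proposes): rejection yields 0 for partner 1; partner 2 offers 0 and keeps 200.
Round 4 (partner 1 proposes): partner 2 can get 200 next round, worth 0.85 × 200 = 170 now, so partner 1 offers 170, keeping 30.
Round 3 (partner 2 proposes): partner 1 can get 30 next round, worth 0.86 × 30 = 25.8 now. Partner 2 offers 25.8 and keeps 200 − 25.8 = 174.2.
Round 2 (partner 1 proposes): partner 2 can get 174.2 next round, worth 0.85 × 174.2 = 148.07 now, so partner 1 offers 148.07, keeping 51.93.
Round 1 (partner 2 proposes): partner 1 can get 51.93 next round, worth 0.86 × 51.93 = 44.6598 now; partner 2 offers that and keeps 155.3402.

44.66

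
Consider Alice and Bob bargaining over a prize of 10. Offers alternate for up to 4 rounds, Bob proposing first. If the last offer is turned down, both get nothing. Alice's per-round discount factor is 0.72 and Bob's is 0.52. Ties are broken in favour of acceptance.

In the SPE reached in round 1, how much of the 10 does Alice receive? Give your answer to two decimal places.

6.15

Solve by backward induction from round 4.
Round 4 (Alice proposes): rejection yields 0 for Bob; Alice offers 0 and keeps 10.
Round 3 (Bob proposes): Alice can get 10 next round, worth 0.72 × 10 = 7.2 now; Bob offers that and keeps 2.8.
Round 2 (Alice proposes): Bob can get 2.8 next round, worth 0.52 × 2.8 = 1.456 now, so Alice offers 1.456, keeping 8.544.
Round 1 (Bob proposes): Alice can get 8.544 next round, worth 0.72 × 8.544 = 6.15168 now; Bob offers that and keeps 3.84832.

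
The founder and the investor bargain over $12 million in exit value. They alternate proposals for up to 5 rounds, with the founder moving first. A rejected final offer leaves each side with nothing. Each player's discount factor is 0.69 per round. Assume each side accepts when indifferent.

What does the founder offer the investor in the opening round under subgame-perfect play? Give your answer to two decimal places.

3.79

Round 5 (the founder proposes): the investor will accept anything ≥ 0, so the founder offers 0 and keeps 12.
Round 4 (the investor proposes): the founder can get 12 next round, worth 0.69 × 12 = 8.28 now; the investor offers that and keeps 3.72.
Round 3 (the founder proposes): the investor can get 3.72 next round, worth 0.69 × 3.72 = 2.5668 now, so the founder offers 2.5668, keeping 9.4332.
Round 2 (the investor proposes): the founder can get 9.4332 next round, worth 0.69 × 9.4332 = 6.508908 now, so the investor offers 6.508908, keeping 5.491092.
Round 1 (the founder proposes): the investor can get 5.491092 next round, worth 0.69 × 5.491092 = 3.78885348 now; the founder offers that and keeps 8.21114652.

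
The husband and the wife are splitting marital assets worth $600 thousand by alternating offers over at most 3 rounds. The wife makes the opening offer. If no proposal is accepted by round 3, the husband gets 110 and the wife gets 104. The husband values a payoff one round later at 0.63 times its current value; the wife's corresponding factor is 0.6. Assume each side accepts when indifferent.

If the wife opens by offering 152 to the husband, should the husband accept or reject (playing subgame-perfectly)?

Reject

Round 3 (the wife proposes): the husband gets 110 if talks fail, so the wife offers 110 and keeps 490.
Round 2 (the husband proposes): the wife can get 490 next round, worth 0.6 × 490 = 294 now; the husband offers that and keeps 306.
So by rejecting in round 1, the husband gets 306 next round, worth 0.63 × 306 = 192.78 now.
Offer 152 < 192.78, so the husband rejects.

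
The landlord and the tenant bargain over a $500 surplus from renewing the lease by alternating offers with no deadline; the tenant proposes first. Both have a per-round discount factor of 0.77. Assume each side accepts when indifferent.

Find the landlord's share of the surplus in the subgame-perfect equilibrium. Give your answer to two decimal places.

217.51

In a stationary SPE each proposer offers the other exactly their discounted continuation value.
If the tenant keeps x when proposing and the landlord keeps y when proposing, then x = 500 − 0.77y and y = 500 − 0.77x.
Solving: x = 500(1 − 0.77) / (1 − 0.77·0.77) = 115 / 0.4071 ≈ 282.4859.
The landlord gets 500 − 282.4859 ≈ 217.5141.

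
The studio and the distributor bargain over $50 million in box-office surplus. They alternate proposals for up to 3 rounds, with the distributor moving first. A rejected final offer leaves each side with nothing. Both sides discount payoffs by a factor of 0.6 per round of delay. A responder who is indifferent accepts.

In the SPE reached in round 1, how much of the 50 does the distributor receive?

38

By backward induction:
Round 3 (the distributor proposes): rejection yields 0 for the studio; the distributor offers 0 and keeps 50.
Round 2 (the studio proposes): the distributor can get 50 next round, worth 0.6 × 50 = 30 now. The studio offers 30 and keeps 50 − 30 = 20.
Round 1 (the distributor proposes): the studio can get 20 next round, worth 0.6 × 20 = 12 now; the distributor offers that and keeps 38.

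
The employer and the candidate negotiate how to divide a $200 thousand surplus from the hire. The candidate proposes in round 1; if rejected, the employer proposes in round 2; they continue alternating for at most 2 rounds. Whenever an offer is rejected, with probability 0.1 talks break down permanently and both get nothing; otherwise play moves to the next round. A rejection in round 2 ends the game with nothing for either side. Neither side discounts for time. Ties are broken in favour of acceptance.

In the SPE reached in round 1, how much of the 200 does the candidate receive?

Round 2 (the employer proposes): the candidate will accept anything ≥ 0, so the employer offers 0 and keeps 200.
Round 1 (the candidate proposes): rejecting gives the employer an expected 0.9 × 200 = 180. The candidate offers 180 and keeps 200 − 180 = 20.

20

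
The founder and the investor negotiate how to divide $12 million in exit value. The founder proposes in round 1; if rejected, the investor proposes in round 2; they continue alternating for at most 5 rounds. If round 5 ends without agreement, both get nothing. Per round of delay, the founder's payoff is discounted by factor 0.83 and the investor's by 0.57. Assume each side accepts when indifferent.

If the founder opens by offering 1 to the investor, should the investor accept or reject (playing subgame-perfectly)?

Reject

Round 5 (the founder proposes): rejection yields 0 for the investor; the founder offers 0 and keeps 12.
Round 4 (the investor proposes): the founder can get 12 next round, worth 0.83 × 12 = 9.96 now. The investor offers 9.96 and keeps 12 − 9.96 = 2.04.
Round 3 (the founder proposes): the investor can get 2.04 next round, worth 0.57 × 2.04 = 1.1628 now, so the founder offers 1.1628, keeping 10.8372.
Round 2 (the investor proposes): the founder can get 10.8372 next round, worth 0.83 × 10.8372 = 8.994876 now. The investor offers 8.994876 and keeps 12 − 8.994876 = 3.005124.
So by rejecting in round 1, the investor gets 3.005124 next round, worth 0.57 × 3.005124 = 1.71292068 now.
Offer 1 < 1.71292068, so the investor rejects.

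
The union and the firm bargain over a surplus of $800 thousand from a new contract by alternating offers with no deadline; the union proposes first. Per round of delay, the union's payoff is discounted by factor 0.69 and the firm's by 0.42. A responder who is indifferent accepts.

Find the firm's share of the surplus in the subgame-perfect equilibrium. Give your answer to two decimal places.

146.66

When the union proposes, the firm accepts any offer worth at least 0.42 times what the firm would get by proposing next round; and vice versa.
This gives x = 800 − 0.42y and y = 800 − 0.69x, where x and y are each side's share when it proposes.
Hence (1 − 0.42·0.69)x = 800(1 − 0.42), i.e. 0.7102·x = 464.
x ≈ 653.3371; the firm's share is 800 − x ≈ 146.6629.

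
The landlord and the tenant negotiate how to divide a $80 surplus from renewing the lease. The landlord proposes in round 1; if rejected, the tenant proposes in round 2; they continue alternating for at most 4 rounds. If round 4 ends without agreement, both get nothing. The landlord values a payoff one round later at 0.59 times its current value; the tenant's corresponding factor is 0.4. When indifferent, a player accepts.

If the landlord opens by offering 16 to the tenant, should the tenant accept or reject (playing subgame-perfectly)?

Reject

Work out the tenant's continuation value if the offer is rejected.
Round 4 (the tenant proposes): the landlord will accept anything ≥ 0, so the tenant offers 0 and keeps 80.
Round 3 (the landlord proposes): the tenant can get 80 next round, worth 0.4 × 80 = 32 now, so the landlord offers 32, keeping 48.
Round 2 (the tenant proposes): the landlord can get 48 next round, worth 0.59 × 48 = 28.32 now, so the tenant offers 28.32, keeping 51.68.
So by rejecting in round 1, the tenant gets 51.68 next round, worth 0.4 × 51.68 = 20.672 now.
Offer 16 < 20.672, so the tenant rejects.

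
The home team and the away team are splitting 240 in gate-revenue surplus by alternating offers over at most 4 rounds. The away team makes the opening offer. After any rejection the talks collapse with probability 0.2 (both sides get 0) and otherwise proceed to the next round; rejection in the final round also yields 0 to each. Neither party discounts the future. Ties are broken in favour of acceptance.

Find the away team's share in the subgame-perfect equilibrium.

Round 4 (the home team proposes): rejection yields 0 for the away team; the home team offers 0 and keeps 240.
Round 3 (the away team proposes): rejecting gives the home team an expected 0.8 × 240 = 192, so the away team offers 192, keeping 48.
Round 2 (the home team proposes): rejecting gives the away team an expected 0.8 × 48 = 38.4; the home team offers that and keeps 201.6.
Round 1 (the away team proposes): rejecting gives the home team an expected 0.8 × 201.6 = 161.28. The away team offers 161.28 and keeps 240 − 161.28 = 78.72.

78.72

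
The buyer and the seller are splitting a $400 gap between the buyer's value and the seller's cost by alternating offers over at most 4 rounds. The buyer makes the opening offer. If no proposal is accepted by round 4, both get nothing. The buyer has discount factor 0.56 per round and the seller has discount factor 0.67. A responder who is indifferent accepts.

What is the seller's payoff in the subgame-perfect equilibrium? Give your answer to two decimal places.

Solve by backward induction from round 4.
Round 4 (the seller proposes): rejection yields 0 for the buyer; the seller offers 0 and keeps 400.
Round 3 (the buyer proposes): the seller can get 400 next round, worth 0.67 × 400 = 268 now, so the buyer offers 268, keeping 132.
Round 2 (the seller proposes): the buyer can get 132 next round, worth 0.56 × 132 = 73.92 now; the seller offers that and keeps 326.08.
Round 1 (the buyer proposes): the seller can get 326.08 next round, worth 0.67 × 326.08 = 218.4736 now, so the buyer offers 218.4736, keeping 181.5264.

218.47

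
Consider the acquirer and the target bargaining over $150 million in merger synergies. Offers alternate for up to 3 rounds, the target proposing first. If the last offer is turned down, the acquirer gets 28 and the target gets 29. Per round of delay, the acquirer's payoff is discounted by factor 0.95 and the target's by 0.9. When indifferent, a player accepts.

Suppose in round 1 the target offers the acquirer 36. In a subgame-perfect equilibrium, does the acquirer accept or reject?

Reject

Work out the acquirer's continuation value if the offer is rejected.
Round 3 (the target proposes): the acquirer gets 28 if talks fail, so the target offers 28 and keeps 122.
Round 2 (the acquirer proposes): the target can get 122 next round, worth 0.9 × 122 = 109.8 now. The acquirer offers 109.8 and keeps 150 − 109.8 = 40.2.
So by rejecting in round 1, the acquirer gets 40.2 next round, worth 0.95 × 40.2 = 38.19 now.
Offer 36 < 38.19, so the acquirer rejects.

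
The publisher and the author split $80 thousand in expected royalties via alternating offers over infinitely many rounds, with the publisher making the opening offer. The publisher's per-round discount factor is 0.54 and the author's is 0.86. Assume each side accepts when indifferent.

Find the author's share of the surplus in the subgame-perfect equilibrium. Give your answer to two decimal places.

When the publisher proposes, the author accepts any offer worth at least 0.86 times what the author would get by proposing next round; and vice versa.
This gives x = 80 − 0.86y and y = 80 − 0.54x, where x and y are each side's share when it proposes.
Hence (1 − 0.86·0.54)x = 80(1 − 0.86), i.e. 0.5356·x = 11.2.
x ≈ 20.9111; the author's share is 80 − x ≈ 59.0889.

59.09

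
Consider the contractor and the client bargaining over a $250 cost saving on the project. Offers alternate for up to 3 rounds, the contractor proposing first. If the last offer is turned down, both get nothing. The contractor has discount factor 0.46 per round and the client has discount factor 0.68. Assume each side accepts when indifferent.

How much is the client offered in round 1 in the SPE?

91.8

Round 3 (the contractor proposes): the client will accept anything ≥ 0, so the contractor offers 0 and keeps 250.
Round 2 (the client proposes): the contractor can get 250 next round, worth 0.46 × 250 = 115 now, so the client offers 115, keeping 135.
Round 1 (the contractor proposes): the client can get 135 next round, worth 0.68 × 135 = 91.8 now; the contractor offers that and keeps 158.2.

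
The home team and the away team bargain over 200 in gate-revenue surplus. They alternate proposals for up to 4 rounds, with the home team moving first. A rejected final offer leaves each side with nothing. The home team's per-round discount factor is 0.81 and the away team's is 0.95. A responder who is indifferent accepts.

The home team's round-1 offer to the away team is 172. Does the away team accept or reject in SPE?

Work out the away team's continuation value if the offer is rejected.
Round 4 (the away team proposes): rejection yields 0 for the home team; the away team offers 0 and keeps 200.
Round 3 (the home team proposes): the away team can get 200 next round, worth 0.95 × 200 = 190 now, so the home team offers 190, keeping 10.
Round 2 (the away team proposes): the home team can get 10 next round, worth 0.81 × 10 = 8.1 now, so the away team offers 8.1, keeping 191.9.
So by rejecting in round 1, the away team gets 191.9 next round, worth 0.95 × 191.9 = 182.305 now.
Offer 172 < 182.305, so the away team rejects.

Reject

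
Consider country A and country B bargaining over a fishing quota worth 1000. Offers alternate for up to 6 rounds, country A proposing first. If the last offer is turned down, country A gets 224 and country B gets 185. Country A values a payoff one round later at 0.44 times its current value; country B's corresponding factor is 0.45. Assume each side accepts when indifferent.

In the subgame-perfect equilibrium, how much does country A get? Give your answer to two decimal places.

684.41

Round 6 (country B proposes): country A gets 224 if talks fail, so country B offers 224 and keeps 776.
Round 5 (country A proposes): country B can get 776 next round, worth 0.45 × 776 = 349.2 now, so country A offers 349.2, keeping 650.8.
Round 4 (country B proposes): country A can get 650.8 next round, worth 0.44 × 650.8 = 286.352 now, so country B offers 286.352, keeping 713.648.
Round 3 (country A proposes): country B can get 713.648 next round, worth 0.45 × 713.648 = 321.1416 now, so country A offers 321.1416, keeping 678.8584.
Round 2 (country B proposes): country A can get 678.8584 next round, worth 0.44 × 678.8584 = 298.697696 now; country B offers that and keeps 701.302304.
Round 1 (country A proposes): country B can get 701.302304 next round, worth 0.45 × 701.302304 = 315.5860368 now, so country A offers 315.5860368, keeping 684.4139632.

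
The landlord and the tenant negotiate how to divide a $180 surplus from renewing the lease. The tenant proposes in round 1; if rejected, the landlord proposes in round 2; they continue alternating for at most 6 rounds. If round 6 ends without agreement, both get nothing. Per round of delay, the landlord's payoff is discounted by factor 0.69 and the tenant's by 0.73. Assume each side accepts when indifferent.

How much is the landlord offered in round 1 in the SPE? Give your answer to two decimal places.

Round 6 (the landlord proposes): the tenant will accept anything ≥ 0, so the landlord offers 0 and keeps 180.
Round 5 (the tenant proposes): the landlord can get 180 next round, worth 0.69 × 180 = 124.2 now, so the tenant offers 124.2, keeping 55.8.
Round 4 (the landlord proposes): the tenant can get 55.8 next round, worth 0.73 × 55.8 = 40.734 now; the landlord offers that and keeps 139.266.
Round 3 (the tenant proposes): the landlord can get 139.266 next round, worth 0.69 × 139.266 = 96.09354 now, so the tenant offers 96.09354, keeping 83.90646.
Round 2 (the landlord proposes): the tenant can get 83.90646 next round, worth 0.73 × 83.90646 = 61.2517158 now; the landlord offers that and keeps 118.7482842.
Round 1 (the tenant proposes): the landlord can get 118.7482842 next round, worth 0.69 × 118.7482842 = 81.936316098 now. The tenant offers 81.936316098 and keeps 180 − 81.936316098 = 98.063683902.

81.94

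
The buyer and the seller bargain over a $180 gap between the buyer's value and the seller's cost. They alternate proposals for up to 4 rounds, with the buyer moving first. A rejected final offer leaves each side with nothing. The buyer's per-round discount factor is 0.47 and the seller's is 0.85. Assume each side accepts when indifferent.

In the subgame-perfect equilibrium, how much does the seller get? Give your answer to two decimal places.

Round 4 (the seller proposes): rejection yields 0 for the buyer; the seller offers 0 and keeps 180.
Round 3 (the buyer proposes): the seller can get 180 next round, worth 0.85 × 180 = 153 now. The buyer offers 153 and keeps 180 − 153 = 27.
Round 2 (the seller proposes): the buyer can get 27 next round, worth 0.47 × 27 = 12.69 now; the seller offers that and keeps 167.31.
Round 1 (the buyer proposes): the seller can get 167.31 next round, worth 0.85 × 167.31 = 142.2135 now, so the buyer offers 142.2135, keeping 37.7865.

142.21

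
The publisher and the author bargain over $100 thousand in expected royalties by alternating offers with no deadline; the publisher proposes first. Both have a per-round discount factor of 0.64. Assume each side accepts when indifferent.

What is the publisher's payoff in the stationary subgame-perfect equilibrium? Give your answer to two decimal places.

When the publisher proposes, the author accepts any offer worth at least 0.64 times what the author would get by proposing next round; and vice versa.
This gives x = 100 − 0.64y and y = 100 − 0.64x, where x and y are each side's share when it proposes.
Hence (1 − 0.64·0.64)x = 100(1 − 0.64), i.e. 0.5904·x = 36.
x ≈ 60.9756; the author's share is 100 − x ≈ 39.0244.

60.98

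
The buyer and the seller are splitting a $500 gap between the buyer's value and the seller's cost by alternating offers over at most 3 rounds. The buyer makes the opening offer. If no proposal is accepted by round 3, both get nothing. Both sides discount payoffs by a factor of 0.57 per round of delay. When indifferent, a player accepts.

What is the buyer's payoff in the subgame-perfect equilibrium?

377.45

Solve by backward induction from round 3.
Round 3 (the buyer proposes): rejection yields 0 for the seller; the buyer offers 0 and keeps 500.
Round 2 (the seller proposes): the buyer can get 500 next round, worth 0.57 × 500 = 285 now; the seller offers that and keeps 215.
Round 1 (the buyer proposes): the seller can get 215 next round, worth 0.57 × 215 = 122.55 now; the buyer offers that and keeps 377.45.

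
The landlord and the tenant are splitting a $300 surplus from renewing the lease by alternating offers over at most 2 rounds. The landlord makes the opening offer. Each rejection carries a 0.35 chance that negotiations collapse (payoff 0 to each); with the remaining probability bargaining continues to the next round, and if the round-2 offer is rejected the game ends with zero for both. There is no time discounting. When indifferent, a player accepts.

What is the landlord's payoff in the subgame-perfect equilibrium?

105

Round 2 (the tenant proposes): rejection yields 0 for the landlord; the tenant offers 0 and keeps 300.
Round 1 (the landlord proposes): rejecting gives the tenant an expected 0.65 × 300 = 195; the landlord offers that and keeps 105.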